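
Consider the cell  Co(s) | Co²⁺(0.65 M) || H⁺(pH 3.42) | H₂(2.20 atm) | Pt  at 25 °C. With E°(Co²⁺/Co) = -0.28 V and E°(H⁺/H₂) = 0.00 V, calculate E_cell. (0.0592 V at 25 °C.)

The hydrogen couple is the cathode, so E°_cell = 0.28 V; n = 2.
[H⁺] = 10^(−3.42) = 3.8 × 10^-4 M, and Q = [Co²⁺]·P(H₂) / [H⁺]^2 = 9.89 × 10^6.
E = E° − (0.0592/2) log Q = 0.28 − (0.0592/2)(6.995) = 0.073 V.

0.073 V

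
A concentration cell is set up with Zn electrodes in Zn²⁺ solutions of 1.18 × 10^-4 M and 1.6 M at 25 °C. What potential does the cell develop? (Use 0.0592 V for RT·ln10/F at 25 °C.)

Both half-cells are Zn²⁺/Zn, so E°_cell = 0. The concentrated side is the cathode; the cell reaction moves Zn²⁺ from high to low concentration with n = 2.
Q = [Zn²⁺]_dilute/[Zn²⁺]_conc = 1.18 × 10^-4/1.6 = 7.37 × 10^-5.
E = 0 − (0.0592/2) log Q = −(0.0592/2)(-4.132) = 0.1223 V.

0.12 V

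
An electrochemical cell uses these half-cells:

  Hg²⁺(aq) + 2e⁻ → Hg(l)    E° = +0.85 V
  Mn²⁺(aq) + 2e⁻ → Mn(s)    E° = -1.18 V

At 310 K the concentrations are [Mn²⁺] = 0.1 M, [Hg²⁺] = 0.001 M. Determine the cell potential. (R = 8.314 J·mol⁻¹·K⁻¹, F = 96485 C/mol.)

The Hg²⁺/Hg couple has the higher reduction potential and acts as the cathode, so E°_cell = +0.85 − (-1.18) = 2.03 V.
Balancing electrons gives n = 2; the reaction quotient is Q = [Mn²⁺]/[Hg²⁺] = 100.
E = E° − (RT/nF) ln Q = 2.03 − (8.314×310)/(2×96485) × (4.605) = 2.030 − 0.062 = 1.968 V.

1.97 V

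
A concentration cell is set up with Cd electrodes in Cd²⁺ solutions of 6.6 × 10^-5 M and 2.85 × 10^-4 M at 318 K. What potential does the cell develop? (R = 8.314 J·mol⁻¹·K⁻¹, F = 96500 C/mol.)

0.020 V

Both half-cells are Cd²⁺/Cd, so E°_cell = 0. The concentrated side is the cathode; the cell reaction moves Cd²⁺ from high to low concentration with n = 2.
Q = [Cd²⁺]_dilute/[Cd²⁺]_conc = 6.6 × 10^-5/2.85 × 10^-4 = 0.232.
E = 0 − (RT/nF) ln Q = −((8.314×318)/(2×96500))(-1.463) = 0.0200 V.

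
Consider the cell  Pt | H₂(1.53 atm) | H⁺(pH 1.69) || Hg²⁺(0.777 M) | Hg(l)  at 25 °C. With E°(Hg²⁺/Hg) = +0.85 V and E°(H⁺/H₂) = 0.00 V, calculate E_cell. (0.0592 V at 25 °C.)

0.95 V

The Hg²⁺/Hg couple is the cathode, so E°_cell = 0.85 V; n = 2.
[H⁺] = 10^(−1.69) = 0.020 M, and Q = [H⁺]^2 / ([Hg²⁺]·P(H₂)) = 3.51 × 10^-4.
E = E° − (0.0592/2) log Q = 0.85 − (0.0592/2)(-3.455) = 0.952 V.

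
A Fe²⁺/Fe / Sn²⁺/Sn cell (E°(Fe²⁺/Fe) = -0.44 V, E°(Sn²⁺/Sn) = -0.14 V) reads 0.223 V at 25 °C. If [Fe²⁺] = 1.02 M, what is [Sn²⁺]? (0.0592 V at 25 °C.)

0.0026 M

From the Nernst equation, log Q = n(E° − E)/0.0592 = 2(0.30 − 0.223)/0.0592 = 2.601, so Q = 399.
With Q = [Fe²⁺]/[Sn²⁺] and the known concentrations, [Sn²⁺] in the denominator gives [Sn²⁺] = 0.0026 M.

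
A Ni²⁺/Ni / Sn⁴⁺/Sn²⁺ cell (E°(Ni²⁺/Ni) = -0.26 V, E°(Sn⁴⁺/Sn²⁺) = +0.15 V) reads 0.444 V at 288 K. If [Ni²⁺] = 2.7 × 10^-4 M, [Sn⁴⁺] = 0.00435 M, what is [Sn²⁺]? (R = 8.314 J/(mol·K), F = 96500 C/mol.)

From the Nernst equation, ln Q = nF(E° − E)/RT = 2×96500×(0.41 − 0.444)/(8.314×288) = -2.741, so Q = 0.0645.
With Q = [Ni²⁺]·[Sn²⁺]/[Sn⁴⁺] and the known concentrations, [Sn²⁺] in the numerator gives [Sn²⁺] = 1.0 M.

1.0 M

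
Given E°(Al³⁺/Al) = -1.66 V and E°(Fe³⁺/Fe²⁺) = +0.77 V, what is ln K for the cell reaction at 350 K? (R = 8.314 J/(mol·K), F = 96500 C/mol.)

ln K = 241.8

E°_cell = +0.77 − (-1.66) = 2.43 V, with n = 3 electrons transferred.
At equilibrium E = 0, so the Nernst equation gives ln K = nFE°/RT = (3)(96500)(2.43)/((8.314)(350)) = 241.76.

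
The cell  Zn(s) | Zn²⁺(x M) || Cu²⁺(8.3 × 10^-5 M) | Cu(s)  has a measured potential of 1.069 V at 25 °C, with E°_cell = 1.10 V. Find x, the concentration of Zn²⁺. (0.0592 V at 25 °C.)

9.3 × 10^-4 M

From the Nernst equation, log Q = n(E° − E)/0.0592 = 2(1.10 − 1.069)/0.0592 = 1.047, so Q = 11.2.
With Q = [Zn²⁺]/[Cu²⁺] and the known concentrations, [Zn²⁺] in the numerator gives [Zn²⁺] = 9.3 × 10^-4 M.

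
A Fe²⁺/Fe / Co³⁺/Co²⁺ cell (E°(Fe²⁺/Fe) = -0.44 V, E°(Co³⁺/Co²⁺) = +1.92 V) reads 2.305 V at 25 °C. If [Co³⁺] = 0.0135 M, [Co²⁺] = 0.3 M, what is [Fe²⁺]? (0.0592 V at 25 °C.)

From the Nernst equation, log Q = n(E° − E)/0.0592 = 2(2.36 − 2.305)/0.0592 = 1.858, so Q = 72.1.
With Q = [Fe²⁺]·[Co²⁺]^2/[Co³⁺]^2 and the known concentrations, [Fe²⁺] in the numerator gives [Fe²⁺] = 0.15 M.

0.15 M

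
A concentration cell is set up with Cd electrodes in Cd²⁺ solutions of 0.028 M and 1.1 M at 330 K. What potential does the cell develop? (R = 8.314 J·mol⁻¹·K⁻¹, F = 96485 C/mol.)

0.052 V

Both half-cells are Cd²⁺/Cd, so E°_cell = 0. The concentrated side is the cathode; the cell reaction moves Cd²⁺ from high to low concentration with n = 2.
Q = [Cd²⁺]_dilute/[Cd²⁺]_conc = 0.028/1.1 = 0.0255.
E = 0 − (RT/nF) ln Q = −((8.314×330)/(2×96485))(-3.671) = 0.0522 V.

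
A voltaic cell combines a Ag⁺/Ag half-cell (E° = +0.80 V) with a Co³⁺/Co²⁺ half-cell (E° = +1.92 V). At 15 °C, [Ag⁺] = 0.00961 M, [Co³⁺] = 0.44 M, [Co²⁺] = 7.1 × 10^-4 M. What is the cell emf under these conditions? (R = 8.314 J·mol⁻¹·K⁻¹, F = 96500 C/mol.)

The Co³⁺/Co²⁺ couple has the higher reduction potential and acts as the cathode, so E°_cell = +1.92 − (+0.80) = 1.12 V.
Balancing electrons gives n = 1; the reaction quotient is Q = [Ag⁺]·[Co²⁺]/[Co³⁺] = 1.55 × 10^-5.
E = E° − (RT/nF) ln Q = 1.12 − (8.314×288)/(1×96500) × (-11.074) = 1.120 + 0.275 = 1.395 V.

1.39 V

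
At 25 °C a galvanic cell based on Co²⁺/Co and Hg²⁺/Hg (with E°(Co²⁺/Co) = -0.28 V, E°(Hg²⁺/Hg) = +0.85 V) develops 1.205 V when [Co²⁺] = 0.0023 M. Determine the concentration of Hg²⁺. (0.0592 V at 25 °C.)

0.79 M

From the Nernst equation, log Q = n(E° − E)/0.0592 = 2(1.13 − 1.205)/0.0592 = -2.534, so Q = 0.00293.
With Q = [Co²⁺]/[Hg²⁺] and the known concentrations, [Hg²⁺] in the denominator gives [Hg²⁺] = 0.79 M.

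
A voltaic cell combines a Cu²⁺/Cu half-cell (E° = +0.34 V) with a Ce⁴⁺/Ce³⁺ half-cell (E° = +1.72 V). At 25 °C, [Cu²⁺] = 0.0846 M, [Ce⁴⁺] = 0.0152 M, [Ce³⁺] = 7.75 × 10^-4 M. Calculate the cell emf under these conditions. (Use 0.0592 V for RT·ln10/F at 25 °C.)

The Ce⁴⁺/Ce³⁺ couple has the higher reduction potential and acts as the cathode, so E°_cell = +1.72 − (+0.34) = 1.38 V.
Balancing electrons gives n = 2; the reaction quotient is Q = [Cu²⁺]·[Ce³⁺]^2/[Ce⁴⁺]^2 = 2.2 × 10^-4.
At 25 °C, E = E° − (0.0592/n) log Q = 1.38 − (0.0592/2)(-3.658) = 1.380 + 0.108 = 1.488 V.

1.49 V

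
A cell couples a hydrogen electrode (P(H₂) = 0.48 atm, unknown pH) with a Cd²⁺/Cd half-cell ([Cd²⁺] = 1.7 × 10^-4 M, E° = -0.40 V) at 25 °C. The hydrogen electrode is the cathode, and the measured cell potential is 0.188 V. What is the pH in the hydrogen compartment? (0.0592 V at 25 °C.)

pH = 5.63

E°_cell = 0.40 V and n = 2.
log Q = n(E° − E)/0.0592 = 2×(0.40 − 0.188)/0.0592 = 7.162.
With Q = [Cd²⁺]·P(H₂) / [H⁺]^2, solving for [H⁺] gives log[H⁺] = -5.625, so pH = 5.63.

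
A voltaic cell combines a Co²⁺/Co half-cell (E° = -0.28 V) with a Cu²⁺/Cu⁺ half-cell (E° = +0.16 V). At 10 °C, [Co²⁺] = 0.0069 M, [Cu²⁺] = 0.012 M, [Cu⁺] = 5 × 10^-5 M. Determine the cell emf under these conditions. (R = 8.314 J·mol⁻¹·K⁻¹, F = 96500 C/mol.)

The Cu²⁺/Cu⁺ couple has the higher reduction potential and acts as the cathode, so E°_cell = +0.16 − (-0.28) = 0.44 V.
Balancing electrons gives n = 2; the reaction quotient is Q = [Co²⁺]·[Cu⁺]^2/[Cu²⁺]^2 = 1.2 × 10^-7.
E = E° − (RT/nF) ln Q = 0.44 − (8.314×283)/(2×96500) × (-15.938) = 0.440 + 0.194 = 0.634 V.

0.634 V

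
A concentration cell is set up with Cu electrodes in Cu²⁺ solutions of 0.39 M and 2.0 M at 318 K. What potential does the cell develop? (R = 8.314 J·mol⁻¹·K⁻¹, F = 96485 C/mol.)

0.022 V

Both half-cells are Cu²⁺/Cu, so E°_cell = 0. The concentrated side is the cathode; the cell reaction moves Cu²⁺ from high to low concentration with n = 2.
Q = [Cu²⁺]_dilute/[Cu²⁺]_conc = 0.39/2.0 = 0.195.
E = 0 − (RT/nF) ln Q = −((8.314×318)/(2×96485))(-1.635) = 0.0224 V.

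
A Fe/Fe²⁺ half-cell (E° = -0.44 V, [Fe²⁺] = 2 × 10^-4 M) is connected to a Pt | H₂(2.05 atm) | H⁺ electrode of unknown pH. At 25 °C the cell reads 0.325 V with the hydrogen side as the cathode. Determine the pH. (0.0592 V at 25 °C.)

E°_cell = 0.44 V and n = 2.
log Q = n(E° − E)/0.0592 = 2×(0.44 − 0.325)/0.0592 = 3.885.
With Q = [Fe²⁺]·P(H₂) / [H⁺]^2, solving for [H⁺] gives log[H⁺] = -3.636, so pH = 3.64.

pH = 3.64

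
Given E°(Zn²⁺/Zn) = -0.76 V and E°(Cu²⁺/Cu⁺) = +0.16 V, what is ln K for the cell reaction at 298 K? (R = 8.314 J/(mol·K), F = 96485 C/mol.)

E°_cell = +0.16 − (-0.76) = 0.92 V, with n = 2 electrons transferred.
At equilibrium E = 0, so the Nernst equation gives ln K = nFE°/RT = (2)(96485)(0.92)/((8.314)(298)) = 71.66.

ln K = 71.7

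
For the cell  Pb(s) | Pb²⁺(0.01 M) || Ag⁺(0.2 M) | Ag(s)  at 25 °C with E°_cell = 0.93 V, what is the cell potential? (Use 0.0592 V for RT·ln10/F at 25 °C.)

0.948 V

Balancing electrons gives n = 2; the reaction quotient is Q = [Pb²⁺]/[Ag⁺]^2 = 0.250.
At 25 °C, E = E° − (0.0592/n) log Q = 0.93 − (0.0592/2)(-0.602) = 0.930 + 0.018 = 0.948 V.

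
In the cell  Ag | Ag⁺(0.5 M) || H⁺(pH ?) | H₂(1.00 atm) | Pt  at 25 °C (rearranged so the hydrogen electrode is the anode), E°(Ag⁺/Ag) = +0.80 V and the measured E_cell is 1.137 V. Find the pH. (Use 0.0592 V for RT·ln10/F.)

pH = 5.99

E°_cell = 0.80 V and n = 2.
log Q = n(E° − E)/0.0592 = 2×(0.80 − 1.137)/0.0592 = -11.385.
With Q = [H⁺]^2 / ([Ag⁺]^2·P(H₂)), solving for [H⁺] gives log[H⁺] = -5.994, so pH = 5.99.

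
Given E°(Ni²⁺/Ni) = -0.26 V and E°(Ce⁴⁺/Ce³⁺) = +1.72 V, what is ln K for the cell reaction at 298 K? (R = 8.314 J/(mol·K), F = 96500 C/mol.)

E°_cell = +1.72 − (-0.26) = 1.98 V, with n = 2 electrons transferred.
At equilibrium E = 0, so the Nernst equation gives ln K = nFE°/RT = (2)(96500)(1.98)/((8.314)(298)) = 154.24.

ln K = 154.2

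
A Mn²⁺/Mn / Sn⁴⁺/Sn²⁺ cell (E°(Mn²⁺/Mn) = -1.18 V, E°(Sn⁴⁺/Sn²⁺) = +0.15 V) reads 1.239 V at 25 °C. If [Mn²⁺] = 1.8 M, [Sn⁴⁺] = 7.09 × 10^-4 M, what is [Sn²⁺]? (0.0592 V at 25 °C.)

0.47 M

From the Nernst equation, log Q = n(E° − E)/0.0592 = 2(1.33 − 1.239)/0.0592 = 3.074, so Q = 1190.
With Q = [Mn²⁺]·[Sn²⁺]/[Sn⁴⁺] and the known concentrations, [Sn²⁺] in the numerator gives [Sn²⁺] = 0.47 M.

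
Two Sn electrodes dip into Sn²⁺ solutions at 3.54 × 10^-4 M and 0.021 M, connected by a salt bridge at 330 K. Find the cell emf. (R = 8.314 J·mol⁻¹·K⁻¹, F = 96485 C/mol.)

Both half-cells are Sn²⁺/Sn, so E°_cell = 0. The concentrated side is the cathode; the cell reaction moves Sn²⁺ from high to low concentration with n = 2.
Q = [Sn²⁺]_dilute/[Sn²⁺]_conc = 3.54 × 10^-4/0.021 = 0.0169.
E = 0 − (RT/nF) ln Q = −((8.314×330)/(2×96485))(-4.083) = 0.0581 V.

0.058 V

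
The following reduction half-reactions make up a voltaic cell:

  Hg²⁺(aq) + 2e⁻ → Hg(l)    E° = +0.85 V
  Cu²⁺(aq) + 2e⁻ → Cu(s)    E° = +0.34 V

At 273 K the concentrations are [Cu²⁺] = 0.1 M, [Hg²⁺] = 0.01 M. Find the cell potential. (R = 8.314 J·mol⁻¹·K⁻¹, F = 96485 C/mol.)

0.483 V

The Hg²⁺/Hg couple has the higher reduction potential and acts as the cathode, so E°_cell = +0.85 − (+0.34) = 0.51 V.
Balancing electrons gives n = 2; the reaction quotient is Q = [Cu²⁺]/[Hg²⁺] = 10.0.
E = E° − (RT/nF) ln Q = 0.51 − (8.314×273)/(2×96485) × (2.303) = 0.510 − 0.027 = 0.483 V.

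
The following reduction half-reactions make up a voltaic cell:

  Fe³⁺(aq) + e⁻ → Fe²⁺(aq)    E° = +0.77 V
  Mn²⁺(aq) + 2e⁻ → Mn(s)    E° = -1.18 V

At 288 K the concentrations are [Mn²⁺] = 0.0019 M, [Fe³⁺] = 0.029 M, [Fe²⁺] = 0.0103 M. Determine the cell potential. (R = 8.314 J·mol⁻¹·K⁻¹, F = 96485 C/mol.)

The Fe³⁺/Fe²⁺ couple has the higher reduction potential and acts as the cathode, so E°_cell = +0.77 − (-1.18) = 1.95 V.
Balancing electrons gives n = 2; the reaction quotient is Q = [Mn²⁺]·[Fe²⁺]^2/[Fe³⁺]^2 = 2.4 × 10^-4.
E = E° − (RT/nF) ln Q = 1.95 − (8.314×288)/(2×96485) × (-8.336) = 1.950 + 0.103 = 2.053 V.

2.05 V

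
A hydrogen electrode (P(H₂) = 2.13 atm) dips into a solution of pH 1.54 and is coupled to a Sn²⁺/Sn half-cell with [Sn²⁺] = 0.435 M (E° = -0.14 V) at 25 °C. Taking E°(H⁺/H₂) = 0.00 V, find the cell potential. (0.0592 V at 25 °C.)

The hydrogen couple is the cathode, so E°_cell = 0.14 V; n = 2.
[H⁺] = 10^(−1.54) = 0.029 M, and Q = [Sn²⁺]·P(H₂) / [H⁺]^2 = 1110.
E = E° − (0.0592/2) log Q = 0.14 − (0.0592/2)(3.047) = 0.050 V.

0.050 V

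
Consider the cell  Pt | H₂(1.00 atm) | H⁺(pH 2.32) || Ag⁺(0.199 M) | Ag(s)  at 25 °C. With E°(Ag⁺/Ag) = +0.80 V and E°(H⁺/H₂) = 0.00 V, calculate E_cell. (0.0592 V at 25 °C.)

0.90 V

The Ag⁺/Ag couple is the cathode, so E°_cell = 0.80 V; n = 2.
[H⁺] = 10^(−2.32) = 0.0048 M, and Q = [H⁺]^2 / ([Ag⁺]^2·P(H₂)) = 5.78 × 10^-4.
E = E° − (0.0592/2) log Q = 0.80 − (0.0592/2)(-3.238) = 0.896 V.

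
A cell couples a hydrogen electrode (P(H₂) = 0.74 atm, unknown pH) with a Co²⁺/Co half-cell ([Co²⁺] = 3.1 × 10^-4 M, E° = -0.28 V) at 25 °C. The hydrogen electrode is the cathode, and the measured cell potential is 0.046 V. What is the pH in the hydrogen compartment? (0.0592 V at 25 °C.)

E°_cell = 0.28 V and n = 2.
log Q = n(E° − E)/0.0592 = 2×(0.28 − 0.046)/0.0592 = 7.905.
With Q = [Co²⁺]·P(H₂) / [H⁺]^2, solving for [H⁺] gives log[H⁺] = -5.772, so pH = 5.77.

pH = 5.77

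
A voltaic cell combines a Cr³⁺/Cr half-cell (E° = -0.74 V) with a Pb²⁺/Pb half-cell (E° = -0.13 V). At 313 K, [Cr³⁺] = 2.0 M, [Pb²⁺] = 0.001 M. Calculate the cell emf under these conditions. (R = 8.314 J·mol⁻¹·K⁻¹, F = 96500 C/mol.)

The Pb²⁺/Pb couple has the higher reduction potential and acts as the cathode, so E°_cell = -0.13 − (-0.74) = 0.61 V.
Balancing electrons gives n = 6; the reaction quotient is Q = [Cr³⁺]^2/[Pb²⁺]^3 = 4 × 10^9.
E = E° − (RT/nF) ln Q = 0.61 − (8.314×313)/(6×96500) × (22.110) = 0.610 − 0.099 = 0.511 V.

0.511 V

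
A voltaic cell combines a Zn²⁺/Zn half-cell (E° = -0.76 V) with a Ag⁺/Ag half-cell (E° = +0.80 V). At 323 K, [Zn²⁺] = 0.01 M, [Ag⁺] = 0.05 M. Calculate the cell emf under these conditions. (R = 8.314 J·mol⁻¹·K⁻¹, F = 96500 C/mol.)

The Ag⁺/Ag couple has the higher reduction potential and acts as the cathode, so E°_cell = +0.80 − (-0.76) = 1.56 V.
Balancing electrons gives n = 2; the reaction quotient is Q = [Zn²⁺]/[Ag⁺]^2 = 4.00.
E = E° − (RT/nF) ln Q = 1.56 − (8.314×323)/(2×96500) × (1.386) = 1.560 − 0.019 = 1.541 V.

1.54 V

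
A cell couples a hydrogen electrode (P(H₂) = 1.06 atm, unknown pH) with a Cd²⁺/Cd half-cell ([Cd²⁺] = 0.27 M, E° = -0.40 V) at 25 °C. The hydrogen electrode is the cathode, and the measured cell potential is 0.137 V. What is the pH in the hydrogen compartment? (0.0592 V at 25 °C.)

E°_cell = 0.40 V and n = 2.
log Q = n(E° − E)/0.0592 = 2×(0.40 − 0.137)/0.0592 = 8.885.
With Q = [Cd²⁺]·P(H₂) / [H⁺]^2, solving for [H⁺] gives log[H⁺] = -4.714, so pH = 4.71.

pH = 4.71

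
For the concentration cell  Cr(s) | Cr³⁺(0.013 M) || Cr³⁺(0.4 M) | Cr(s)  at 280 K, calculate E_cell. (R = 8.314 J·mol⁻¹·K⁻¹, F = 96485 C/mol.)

0.028 V

Both half-cells are Cr³⁺/Cr, so E°_cell = 0. The concentrated side is the cathode; the cell reaction moves Cr³⁺ from high to low concentration with n = 3.
Q = [Cr³⁺]_dilute/[Cr³⁺]_conc = 0.013/0.4 = 0.0325.
E = 0 − (RT/nF) ln Q = −((8.314×280)/(3×96485))(-3.427) = 0.0276 V.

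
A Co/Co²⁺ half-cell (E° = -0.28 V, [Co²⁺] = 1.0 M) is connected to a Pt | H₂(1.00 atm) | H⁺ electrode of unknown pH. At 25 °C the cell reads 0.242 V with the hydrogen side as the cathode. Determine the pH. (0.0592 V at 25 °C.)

E°_cell = 0.28 V and n = 2.
log Q = n(E° − E)/0.0592 = 2×(0.28 − 0.242)/0.0592 = 1.284.
With Q = [Co²⁺]·P(H₂) / [H⁺]^2, solving for [H⁺] gives log[H⁺] = -0.642, so pH = 0.64.

pH = 0.64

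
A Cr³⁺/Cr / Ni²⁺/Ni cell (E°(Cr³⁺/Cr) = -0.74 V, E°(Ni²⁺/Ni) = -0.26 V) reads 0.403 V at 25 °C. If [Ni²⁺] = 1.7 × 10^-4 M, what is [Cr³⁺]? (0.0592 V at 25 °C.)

0.018 M

From the Nernst equation, log Q = n(E° − E)/0.0592 = 6(0.48 − 0.403)/0.0592 = 7.804, so Q = 6.37 × 10^7.
With Q = [Cr³⁺]^2/[Ni²⁺]^3 and the known concentrations, [Cr³⁺]^2 in the numerator gives [Cr³⁺] = 0.018 M.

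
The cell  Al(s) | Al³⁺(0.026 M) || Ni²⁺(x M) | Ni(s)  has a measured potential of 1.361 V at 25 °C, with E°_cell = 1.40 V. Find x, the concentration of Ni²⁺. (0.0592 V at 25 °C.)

From the Nernst equation, log Q = n(E° − E)/0.0592 = 6(1.40 − 1.361)/0.0592 = 3.953, so Q = 8970.
With Q = [Al³⁺]^2/[Ni²⁺]^3 and the known concentrations, [Ni²⁺]^3 in the denominator gives [Ni²⁺] = 0.0042 M.

0.0042 M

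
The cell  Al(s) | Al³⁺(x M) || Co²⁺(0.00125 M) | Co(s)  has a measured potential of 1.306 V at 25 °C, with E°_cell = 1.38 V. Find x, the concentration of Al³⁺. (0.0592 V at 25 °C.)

0.25 M

From the Nernst equation, log Q = n(E° − E)/0.0592 = 6(1.38 − 1.306)/0.0592 = 7.500, so Q = 3.16 × 10^7.
With Q = [Al³⁺]^2/[Co²⁺]^3 and the known concentrations, [Al³⁺]^2 in the numerator gives [Al³⁺] = 0.25 M.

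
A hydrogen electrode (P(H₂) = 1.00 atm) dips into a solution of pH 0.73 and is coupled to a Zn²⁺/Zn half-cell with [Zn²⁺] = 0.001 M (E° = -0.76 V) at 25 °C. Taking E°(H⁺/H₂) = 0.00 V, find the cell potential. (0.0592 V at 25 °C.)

The hydrogen couple is the cathode, so E°_cell = 0.76 V; n = 2.
[H⁺] = 10^(−0.73) = 0.19 M, and Q = [Zn²⁺]·P(H₂) / [H⁺]^2 = 0.0288.
E = E° − (0.0592/2) log Q = 0.76 − (0.0592/2)(-1.540) = 0.806 V.

0.81 V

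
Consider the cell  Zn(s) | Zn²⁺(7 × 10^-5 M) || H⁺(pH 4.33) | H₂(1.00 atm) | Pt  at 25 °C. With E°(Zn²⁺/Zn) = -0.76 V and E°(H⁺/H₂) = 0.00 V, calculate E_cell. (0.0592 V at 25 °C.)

0.63 V

The hydrogen couple is the cathode, so E°_cell = 0.76 V; n = 2.
[H⁺] = 10^(−4.33) = 4.7 × 10^-5 M, and Q = [Zn²⁺]·P(H₂) / [H⁺]^2 = 3.2 × 10^4.
E = E° − (0.0592/2) log Q = 0.76 − (0.0592/2)(4.505) = 0.627 V.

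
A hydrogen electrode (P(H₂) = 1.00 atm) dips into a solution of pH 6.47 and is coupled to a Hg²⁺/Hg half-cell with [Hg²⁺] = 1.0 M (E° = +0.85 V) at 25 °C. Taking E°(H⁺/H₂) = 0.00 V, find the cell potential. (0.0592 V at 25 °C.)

The Hg²⁺/Hg couple is the cathode, so E°_cell = 0.85 V; n = 2.
[H⁺] = 10^(−6.47) = 3.4 × 10^-7 M, and Q = [H⁺]^2 / ([Hg²⁺]·P(H₂)) = 1.15 × 10^-13.
E = E° − (0.0592/2) log Q = 0.85 − (0.0592/2)(-12.940) = 1.233 V.

1.23 V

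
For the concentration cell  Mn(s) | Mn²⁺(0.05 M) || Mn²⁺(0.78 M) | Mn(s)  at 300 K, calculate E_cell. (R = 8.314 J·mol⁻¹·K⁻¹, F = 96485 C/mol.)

Both half-cells are Mn²⁺/Mn, so E°_cell = 0. The concentrated side is the cathode; the cell reaction moves Mn²⁺ from high to low concentration with n = 2.
Q = [Mn²⁺]_dilute/[Mn²⁺]_conc = 0.05/0.78 = 0.0641.
E = 0 − (RT/nF) ln Q = −((8.314×300)/(2×96485))(-2.747) = 0.0355 V.

0.036 V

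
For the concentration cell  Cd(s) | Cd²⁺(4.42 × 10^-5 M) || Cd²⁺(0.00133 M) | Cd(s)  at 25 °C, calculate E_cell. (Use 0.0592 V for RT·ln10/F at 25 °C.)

Both half-cells are Cd²⁺/Cd, so E°_cell = 0. The concentrated side is the cathode; the cell reaction moves Cd²⁺ from high to low concentration with n = 2.
Q = [Cd²⁺]_dilute/[Cd²⁺]_conc = 4.42 × 10^-5/0.00133 = 0.0332.
E = 0 − (0.0592/2) log Q = −(0.0592/2)(-1.478) = 0.0437 V.

0.044 V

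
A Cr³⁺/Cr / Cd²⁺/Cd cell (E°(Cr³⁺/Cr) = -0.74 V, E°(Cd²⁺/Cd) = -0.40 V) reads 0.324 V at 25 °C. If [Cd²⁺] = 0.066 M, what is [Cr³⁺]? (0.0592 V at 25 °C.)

From the Nernst equation, log Q = n(E° − E)/0.0592 = 6(0.34 − 0.324)/0.0592 = 1.622, so Q = 41.8.
With Q = [Cr³⁺]^2/[Cd²⁺]^3 and the known concentrations, [Cr³⁺]^2 in the numerator gives [Cr³⁺] = 0.11 M.

0.11 M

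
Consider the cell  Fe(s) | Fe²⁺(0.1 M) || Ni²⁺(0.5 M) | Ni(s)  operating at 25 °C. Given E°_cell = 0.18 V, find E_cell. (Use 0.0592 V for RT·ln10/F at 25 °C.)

Balancing electrons gives n = 2; the reaction quotient is Q = [Fe²⁺]/[Ni²⁺] = 0.200.
At 25 °C, E = E° − (0.0592/n) log Q = 0.18 − (0.0592/2)(-0.699) = 0.180 + 0.021 = 0.201 V.

0.201 V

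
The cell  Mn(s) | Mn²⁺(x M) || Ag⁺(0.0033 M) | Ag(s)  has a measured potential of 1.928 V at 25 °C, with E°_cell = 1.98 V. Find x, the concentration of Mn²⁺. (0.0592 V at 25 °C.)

6.2 × 10^-4 M

From the Nernst equation, log Q = n(E° − E)/0.0592 = 2(1.98 − 1.928)/0.0592 = 1.757, so Q = 57.1.
With Q = [Mn²⁺]/[Ag⁺]^2 and the known concentrations, [Mn²⁺] in the numerator gives [Mn²⁺] = 6.2 × 10^-4 M.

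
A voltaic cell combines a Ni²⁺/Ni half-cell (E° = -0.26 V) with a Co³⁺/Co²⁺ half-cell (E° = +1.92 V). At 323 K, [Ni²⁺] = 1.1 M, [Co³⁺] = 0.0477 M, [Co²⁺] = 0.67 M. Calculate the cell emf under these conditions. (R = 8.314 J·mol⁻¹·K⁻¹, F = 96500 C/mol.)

2.11 V

The Co³⁺/Co²⁺ couple has the higher reduction potential and acts as the cathode, so E°_cell = +1.92 − (-0.26) = 2.18 V.
Balancing electrons gives n = 2; the reaction quotient is Q = [Ni²⁺]·[Co²⁺]^2/[Co³⁺]^2 = 217.
E = E° − (RT/nF) ln Q = 2.18 − (8.314×323)/(2×96500) × (5.380) = 2.180 − 0.075 = 2.105 V.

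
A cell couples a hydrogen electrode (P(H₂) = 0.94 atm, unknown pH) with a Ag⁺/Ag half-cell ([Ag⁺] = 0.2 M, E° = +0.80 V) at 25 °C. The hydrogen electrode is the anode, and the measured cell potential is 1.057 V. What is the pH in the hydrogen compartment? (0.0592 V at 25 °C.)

E°_cell = 0.80 V and n = 2.
log Q = n(E° − E)/0.0592 = 2×(0.80 − 1.057)/0.0592 = -8.682.
With Q = [H⁺]^2 / ([Ag⁺]^2·P(H₂)), solving for [H⁺] gives log[H⁺] = -5.054, so pH = 5.05.

pH = 5.05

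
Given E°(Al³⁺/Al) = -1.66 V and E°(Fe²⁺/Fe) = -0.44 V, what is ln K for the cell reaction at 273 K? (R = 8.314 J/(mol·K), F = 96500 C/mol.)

ln K = 311.2

E°_cell = -0.44 − (-1.66) = 1.22 V, with n = 6 electrons transferred.
At equilibrium E = 0, so the Nernst equation gives ln K = nFE°/RT = (6)(96500)(1.22)/((8.314)(273)) = 311.22.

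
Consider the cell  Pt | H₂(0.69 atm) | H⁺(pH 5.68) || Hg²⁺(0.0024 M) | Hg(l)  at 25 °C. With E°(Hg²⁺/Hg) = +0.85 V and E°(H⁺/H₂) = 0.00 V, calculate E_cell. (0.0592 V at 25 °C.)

1.10 V

The Hg²⁺/Hg couple is the cathode, so E°_cell = 0.85 V; n = 2.
[H⁺] = 10^(−5.68) = 2.1 × 10^-6 M, and Q = [H⁺]^2 / ([Hg²⁺]·P(H₂)) = 2.64 × 10^-9.
E = E° − (0.0592/2) log Q = 0.85 − (0.0592/2)(-8.579) = 1.104 V.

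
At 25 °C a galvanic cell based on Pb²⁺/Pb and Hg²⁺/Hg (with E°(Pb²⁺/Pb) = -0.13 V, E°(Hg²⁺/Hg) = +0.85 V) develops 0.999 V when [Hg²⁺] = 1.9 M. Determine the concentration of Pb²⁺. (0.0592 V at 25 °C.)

0.43 M

From the Nernst equation, log Q = n(E° − E)/0.0592 = 2(0.98 − 0.999)/0.0592 = -0.642, so Q = 0.228.
With Q = [Pb²⁺]/[Hg²⁺] and the known concentrations, [Pb²⁺] in the numerator gives [Pb²⁺] = 0.43 M.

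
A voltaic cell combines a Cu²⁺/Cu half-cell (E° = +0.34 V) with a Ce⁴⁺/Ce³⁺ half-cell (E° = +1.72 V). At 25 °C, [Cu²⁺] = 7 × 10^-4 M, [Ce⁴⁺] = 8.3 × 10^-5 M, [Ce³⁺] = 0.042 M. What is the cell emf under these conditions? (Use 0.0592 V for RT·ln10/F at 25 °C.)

The Ce⁴⁺/Ce³⁺ couple has the higher reduction potential and acts as the cathode, so E°_cell = +1.72 − (+0.34) = 1.38 V.
Balancing electrons gives n = 2; the reaction quotient is Q = [Cu²⁺]·[Ce³⁺]^2/[Ce⁴⁺]^2 = 179.
At 25 °C, E = E° − (0.0592/n) log Q = 1.38 − (0.0592/2)(2.253) = 1.380 − 0.067 = 1.313 V.

1.31 V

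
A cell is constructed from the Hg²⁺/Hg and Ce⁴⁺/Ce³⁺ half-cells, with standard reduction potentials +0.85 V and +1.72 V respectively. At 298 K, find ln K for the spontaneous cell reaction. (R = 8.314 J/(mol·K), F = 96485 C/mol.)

E°_cell = +1.72 − (+0.85) = 0.87 V, with n = 2 electrons transferred.
At equilibrium E = 0, so the Nernst equation gives ln K = nFE°/RT = (2)(96485)(0.87)/((8.314)(298)) = 67.76.

ln K = 67.8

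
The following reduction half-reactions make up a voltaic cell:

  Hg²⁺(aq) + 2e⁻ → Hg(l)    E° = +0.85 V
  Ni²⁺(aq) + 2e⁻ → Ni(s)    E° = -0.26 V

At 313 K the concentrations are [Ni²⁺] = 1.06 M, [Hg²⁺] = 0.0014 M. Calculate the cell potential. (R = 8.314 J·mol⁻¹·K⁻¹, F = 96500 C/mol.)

1.02 V

The Hg²⁺/Hg couple has the higher reduction potential and acts as the cathode, so E°_cell = +0.85 − (-0.26) = 1.11 V.
Balancing electrons gives n = 2; the reaction quotient is Q = [Ni²⁺]/[Hg²⁺] = 757.
E = E° − (RT/nF) ln Q = 1.11 − (8.314×313)/(2×96500) × (6.630) = 1.110 − 0.089 = 1.021 V.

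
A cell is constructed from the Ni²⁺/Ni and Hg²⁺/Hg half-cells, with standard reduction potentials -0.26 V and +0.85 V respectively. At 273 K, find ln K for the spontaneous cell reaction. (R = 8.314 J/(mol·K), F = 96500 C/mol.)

E°_cell = +0.85 − (-0.26) = 1.11 V, with n = 2 electrons transferred.
At equilibrium E = 0, so the Nernst equation gives ln K = nFE°/RT = (2)(96500)(1.11)/((8.314)(273)) = 94.39.

ln K = 94.4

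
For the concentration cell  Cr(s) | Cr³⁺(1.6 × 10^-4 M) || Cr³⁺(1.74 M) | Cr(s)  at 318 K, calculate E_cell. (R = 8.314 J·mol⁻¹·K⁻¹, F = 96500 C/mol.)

Both half-cells are Cr³⁺/Cr, so E°_cell = 0. The concentrated side is the cathode; the cell reaction moves Cr³⁺ from high to low concentration with n = 3.
Q = [Cr³⁺]_dilute/[Cr³⁺]_conc = 1.6 × 10^-4/1.74 = 9.2 × 10^-5.
E = 0 − (RT/nF) ln Q = −((8.314×318)/(3×96500))(-9.294) = 0.0849 V.

0.085 V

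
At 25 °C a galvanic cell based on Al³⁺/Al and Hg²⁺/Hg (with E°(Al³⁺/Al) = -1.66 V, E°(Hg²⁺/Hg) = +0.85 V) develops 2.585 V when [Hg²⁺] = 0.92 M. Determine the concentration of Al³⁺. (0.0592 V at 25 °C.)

1.4 × 10^-4 M

From the Nernst equation, log Q = n(E° − E)/0.0592 = 6(2.51 − 2.585)/0.0592 = -7.601, so Q = 2.5 × 10^-8.
With Q = [Al³⁺]^2/[Hg²⁺]^3 and the known concentrations, [Al³⁺]^2 in the numerator gives [Al³⁺] = 1.4 × 10^-4 M.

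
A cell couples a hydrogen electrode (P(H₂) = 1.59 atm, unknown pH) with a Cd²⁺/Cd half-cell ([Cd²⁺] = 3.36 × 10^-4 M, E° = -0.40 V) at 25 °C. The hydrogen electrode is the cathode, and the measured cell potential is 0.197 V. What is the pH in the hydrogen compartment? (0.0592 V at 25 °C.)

E°_cell = 0.40 V and n = 2.
log Q = n(E° − E)/0.0592 = 2×(0.40 − 0.197)/0.0592 = 6.858.
With Q = [Cd²⁺]·P(H₂) / [H⁺]^2, solving for [H⁺] gives log[H⁺] = -5.065, so pH = 5.07.

pH = 5.07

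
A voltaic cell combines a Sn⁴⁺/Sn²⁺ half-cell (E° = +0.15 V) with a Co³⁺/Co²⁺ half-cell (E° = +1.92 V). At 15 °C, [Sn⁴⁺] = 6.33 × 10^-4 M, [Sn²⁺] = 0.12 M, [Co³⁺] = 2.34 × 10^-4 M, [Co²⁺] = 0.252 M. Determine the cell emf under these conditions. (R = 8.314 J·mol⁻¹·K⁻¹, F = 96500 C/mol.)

1.66 V

The Co³⁺/Co²⁺ couple has the higher reduction potential and acts as the cathode, so E°_cell = +1.92 − (+0.15) = 1.77 V.
Balancing electrons gives n = 2; the reaction quotient is Q = [Sn⁴⁺]·[Co²⁺]^2/([Sn²⁺]·[Co³⁺]^2) = 6120.
E = E° − (RT/nF) ln Q = 1.77 − (8.314×288)/(2×96500) × (8.719) = 1.770 − 0.108 = 1.662 V.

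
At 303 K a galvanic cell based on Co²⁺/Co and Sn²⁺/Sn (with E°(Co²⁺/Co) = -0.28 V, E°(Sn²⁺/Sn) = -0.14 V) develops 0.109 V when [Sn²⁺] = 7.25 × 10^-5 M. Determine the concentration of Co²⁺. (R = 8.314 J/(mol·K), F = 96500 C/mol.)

From the Nernst equation, ln Q = nF(E° − E)/RT = 2×96500×(0.14 − 0.109)/(8.314×303) = 2.375, so Q = 10.8.
With Q = [Co²⁺]/[Sn²⁺] and the known concentrations, [Co²⁺] in the numerator gives [Co²⁺] = 7.8 × 10^-4 M.

7.8 × 10^-4 M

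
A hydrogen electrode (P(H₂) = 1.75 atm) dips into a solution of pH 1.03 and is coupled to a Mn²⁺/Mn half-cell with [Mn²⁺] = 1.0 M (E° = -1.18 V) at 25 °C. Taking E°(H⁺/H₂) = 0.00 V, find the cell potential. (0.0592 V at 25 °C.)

The hydrogen couple is the cathode, so E°_cell = 1.18 V; n = 2.
[H⁺] = 10^(−1.03) = 0.093 M, and Q = [Mn²⁺]·P(H₂) / [H⁺]^2 = 201.
E = E° − (0.0592/2) log Q = 1.18 − (0.0592/2)(2.303) = 1.112 V.

1.11 V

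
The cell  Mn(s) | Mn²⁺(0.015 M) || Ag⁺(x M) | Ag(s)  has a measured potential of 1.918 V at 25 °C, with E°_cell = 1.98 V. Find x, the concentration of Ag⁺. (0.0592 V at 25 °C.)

0.011 M

From the Nernst equation, log Q = n(E° − E)/0.0592 = 2(1.98 − 1.918)/0.0592 = 2.095, so Q = 124.
With Q = [Mn²⁺]/[Ag⁺]^2 and the known concentrations, [Ag⁺]^2 in the denominator gives [Ag⁺] = 0.011 M.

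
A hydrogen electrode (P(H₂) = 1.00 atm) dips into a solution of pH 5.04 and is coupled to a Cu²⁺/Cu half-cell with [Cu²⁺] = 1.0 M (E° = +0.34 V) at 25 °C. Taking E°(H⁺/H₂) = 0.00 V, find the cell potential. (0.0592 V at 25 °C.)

The Cu²⁺/Cu couple is the cathode, so E°_cell = 0.34 V; n = 2.
[H⁺] = 10^(−5.04) = 9.1 × 10^-6 M, and Q = [H⁺]^2 / ([Cu²⁺]·P(H₂)) = 8.32 × 10^-11.
E = E° − (0.0592/2) log Q = 0.34 − (0.0592/2)(-10.080) = 0.638 V.

0.64 V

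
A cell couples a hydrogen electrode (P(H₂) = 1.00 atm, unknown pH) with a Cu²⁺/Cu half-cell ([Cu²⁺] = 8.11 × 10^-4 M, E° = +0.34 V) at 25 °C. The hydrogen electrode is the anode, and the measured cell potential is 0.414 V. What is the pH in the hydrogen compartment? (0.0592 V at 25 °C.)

pH = 2.80

E°_cell = 0.34 V and n = 2.
log Q = n(E° − E)/0.0592 = 2×(0.34 − 0.414)/0.0592 = -2.500.
With Q = [H⁺]^2 / ([Cu²⁺]·P(H₂)), solving for [H⁺] gives log[H⁺] = -2.795, so pH = 2.80.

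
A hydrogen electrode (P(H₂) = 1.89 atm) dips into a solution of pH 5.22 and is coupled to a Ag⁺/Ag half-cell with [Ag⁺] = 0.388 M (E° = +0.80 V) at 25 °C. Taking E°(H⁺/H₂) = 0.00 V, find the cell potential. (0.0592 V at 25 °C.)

1.09 V

The Ag⁺/Ag couple is the cathode, so E°_cell = 0.80 V; n = 2.
[H⁺] = 10^(−5.22) = 6 × 10^-6 M, and Q = [H⁺]^2 / ([Ag⁺]^2·P(H₂)) = 1.28 × 10^-10.
E = E° − (0.0592/2) log Q = 0.80 − (0.0592/2)(-9.894) = 1.093 V.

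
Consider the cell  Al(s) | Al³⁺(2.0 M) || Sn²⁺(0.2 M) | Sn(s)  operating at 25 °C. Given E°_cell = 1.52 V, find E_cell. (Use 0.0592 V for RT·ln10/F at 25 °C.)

1.49 V

Balancing electrons gives n = 6; the reaction quotient is Q = [Al³⁺]^2/[Sn²⁺]^3 = 500.
At 25 °C, E = E° − (0.0592/n) log Q = 1.52 − (0.0592/6)(2.699) = 1.520 − 0.027 = 1.493 V.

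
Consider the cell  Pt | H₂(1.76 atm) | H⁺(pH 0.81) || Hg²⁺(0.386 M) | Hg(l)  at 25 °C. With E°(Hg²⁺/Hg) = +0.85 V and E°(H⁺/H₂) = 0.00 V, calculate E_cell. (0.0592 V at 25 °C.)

0.89 V

The Hg²⁺/Hg couple is the cathode, so E°_cell = 0.85 V; n = 2.
[H⁺] = 10^(−0.81) = 0.15 M, and Q = [H⁺]^2 / ([Hg²⁺]·P(H₂)) = 0.0353.
E = E° − (0.0592/2) log Q = 0.85 − (0.0592/2)(-1.452) = 0.893 V.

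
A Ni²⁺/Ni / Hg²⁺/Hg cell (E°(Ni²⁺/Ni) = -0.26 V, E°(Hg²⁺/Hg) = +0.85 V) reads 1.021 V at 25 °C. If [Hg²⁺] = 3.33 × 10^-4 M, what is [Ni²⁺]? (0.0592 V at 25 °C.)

From the Nernst equation, log Q = n(E° − E)/0.0592 = 2(1.11 − 1.021)/0.0592 = 3.007, so Q = 1020.
With Q = [Ni²⁺]/[Hg²⁺] and the known concentrations, [Ni²⁺] in the numerator gives [Ni²⁺] = 0.34 M.

0.34 M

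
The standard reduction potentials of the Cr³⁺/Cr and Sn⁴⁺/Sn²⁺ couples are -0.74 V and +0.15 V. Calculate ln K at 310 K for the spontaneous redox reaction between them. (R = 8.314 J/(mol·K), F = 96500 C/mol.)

E°_cell = +0.15 − (-0.74) = 0.89 V, with n = 6 electrons transferred.
At equilibrium E = 0, so the Nernst equation gives ln K = nFE°/RT = (6)(96500)(0.89)/((8.314)(310)) = 199.94.

ln K = 199.9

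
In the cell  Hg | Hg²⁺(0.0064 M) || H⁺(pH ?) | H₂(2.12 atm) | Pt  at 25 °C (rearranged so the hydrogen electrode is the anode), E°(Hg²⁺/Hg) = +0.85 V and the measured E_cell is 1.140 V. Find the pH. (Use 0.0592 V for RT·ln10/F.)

pH = 5.83

E°_cell = 0.85 V and n = 2.
log Q = n(E° − E)/0.0592 = 2×(0.85 − 1.140)/0.0592 = -9.797.
With Q = [H⁺]^2 / ([Hg²⁺]·P(H₂)), solving for [H⁺] gives log[H⁺] = -5.832, so pH = 5.83.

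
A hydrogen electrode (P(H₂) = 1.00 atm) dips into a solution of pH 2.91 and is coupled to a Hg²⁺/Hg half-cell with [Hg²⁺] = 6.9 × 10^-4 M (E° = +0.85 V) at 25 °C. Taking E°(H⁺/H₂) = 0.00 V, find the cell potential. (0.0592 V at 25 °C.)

The Hg²⁺/Hg couple is the cathode, so E°_cell = 0.85 V; n = 2.
[H⁺] = 10^(−2.91) = 0.0012 M, and Q = [H⁺]^2 / ([Hg²⁺]·P(H₂)) = 0.00219.
E = E° − (0.0592/2) log Q = 0.85 − (0.0592/2)(-2.659) = 0.929 V.

0.93 V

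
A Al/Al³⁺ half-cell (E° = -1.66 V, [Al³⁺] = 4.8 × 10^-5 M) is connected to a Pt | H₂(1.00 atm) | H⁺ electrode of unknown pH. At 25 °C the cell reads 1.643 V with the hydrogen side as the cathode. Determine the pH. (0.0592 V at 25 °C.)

pH = 1.73

E°_cell = 1.66 V and n = 6.
log Q = n(E° − E)/0.0592 = 6×(1.66 − 1.643)/0.0592 = 1.723.
With Q = [Al³⁺]^2·P(H₂)^3 / [H⁺]^6, solving for [H⁺] gives log[H⁺] = -1.727, so pH = 1.73.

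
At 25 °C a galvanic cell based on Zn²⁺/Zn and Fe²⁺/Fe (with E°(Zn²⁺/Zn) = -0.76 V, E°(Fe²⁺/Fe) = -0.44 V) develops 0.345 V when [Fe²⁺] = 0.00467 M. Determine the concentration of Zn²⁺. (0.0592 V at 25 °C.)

6.7 × 10^-4 M

From the Nernst equation, log Q = n(E° − E)/0.0592 = 2(0.32 − 0.345)/0.0592 = -0.845, so Q = 0.143.
With Q = [Zn²⁺]/[Fe²⁺] and the known concentrations, [Zn²⁺] in the numerator gives [Zn²⁺] = 6.7 × 10^-4 M.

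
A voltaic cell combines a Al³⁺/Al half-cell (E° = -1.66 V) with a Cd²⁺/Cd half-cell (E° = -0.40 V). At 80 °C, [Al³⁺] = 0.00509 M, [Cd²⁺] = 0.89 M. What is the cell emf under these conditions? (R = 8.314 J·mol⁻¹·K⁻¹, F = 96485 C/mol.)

1.31 V

The Cd²⁺/Cd couple has the higher reduction potential and acts as the cathode, so E°_cell = -0.40 − (-1.66) = 1.26 V.
Balancing electrons gives n = 6; the reaction quotient is Q = [Al³⁺]^2/[Cd²⁺]^3 = 3.68 × 10^-5.
E = E° − (RT/nF) ln Q = 1.26 − (8.314×353)/(6×96485) × (-10.211) = 1.260 + 0.052 = 1.312 V.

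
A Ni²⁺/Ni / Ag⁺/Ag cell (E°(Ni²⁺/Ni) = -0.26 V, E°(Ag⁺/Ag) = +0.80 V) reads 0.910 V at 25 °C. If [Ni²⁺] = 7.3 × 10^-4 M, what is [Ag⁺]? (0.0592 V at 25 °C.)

From the Nernst equation, log Q = n(E° − E)/0.0592 = 2(1.06 − 0.910)/0.0592 = 5.068, so Q = 1.17 × 10^5.
With Q = [Ni²⁺]/[Ag⁺]^2 and the known concentrations, [Ag⁺]^2 in the denominator gives [Ag⁺] = 7.9 × 10^-5 M.

7.9 × 10^-5 M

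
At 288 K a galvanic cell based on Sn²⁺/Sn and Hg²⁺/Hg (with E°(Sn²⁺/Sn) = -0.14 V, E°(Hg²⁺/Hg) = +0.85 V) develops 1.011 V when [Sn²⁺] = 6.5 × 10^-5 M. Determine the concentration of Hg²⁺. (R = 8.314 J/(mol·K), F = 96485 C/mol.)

From the Nernst equation, ln Q = nF(E° − E)/RT = 2×96485×(0.99 − 1.011)/(8.314×288) = -1.692, so Q = 0.184.
With Q = [Sn²⁺]/[Hg²⁺] and the known concentrations, [Hg²⁺] in the denominator gives [Hg²⁺] = 3.5 × 10^-4 M.

3.5 × 10^-4 M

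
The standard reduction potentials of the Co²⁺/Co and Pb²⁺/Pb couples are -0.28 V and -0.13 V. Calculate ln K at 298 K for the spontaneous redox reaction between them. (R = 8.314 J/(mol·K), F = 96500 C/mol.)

ln K = 11.7

E°_cell = -0.13 − (-0.28) = 0.15 V, with n = 2 electrons transferred.
At equilibrium E = 0, so the Nernst equation gives ln K = nFE°/RT = (2)(96500)(0.15)/((8.314)(298)) = 11.68.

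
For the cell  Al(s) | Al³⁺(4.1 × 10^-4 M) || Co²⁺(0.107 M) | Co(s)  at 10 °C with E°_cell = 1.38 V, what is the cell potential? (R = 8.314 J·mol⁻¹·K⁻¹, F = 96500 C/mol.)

1.42 V

Balancing electrons gives n = 6; the reaction quotient is Q = [Al³⁺]^2/[Co²⁺]^3 = 1.37 × 10^-4.
E = E° − (RT/nF) ln Q = 1.38 − (8.314×283)/(6×96500) × (-8.894) = 1.380 + 0.036 = 1.416 V.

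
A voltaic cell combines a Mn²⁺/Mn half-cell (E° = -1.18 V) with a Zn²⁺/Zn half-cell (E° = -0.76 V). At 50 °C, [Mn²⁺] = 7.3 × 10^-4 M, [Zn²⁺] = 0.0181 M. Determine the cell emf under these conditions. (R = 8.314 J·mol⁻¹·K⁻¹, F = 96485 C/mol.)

0.465 V

The Zn²⁺/Zn couple has the higher reduction potential and acts as the cathode, so E°_cell = -0.76 − (-1.18) = 0.42 V.
Balancing electrons gives n = 2; the reaction quotient is Q = [Mn²⁺]/[Zn²⁺] = 0.0403.
E = E° − (RT/nF) ln Q = 0.42 − (8.314×323)/(2×96485) × (-3.211) = 0.420 + 0.045 = 0.465 V.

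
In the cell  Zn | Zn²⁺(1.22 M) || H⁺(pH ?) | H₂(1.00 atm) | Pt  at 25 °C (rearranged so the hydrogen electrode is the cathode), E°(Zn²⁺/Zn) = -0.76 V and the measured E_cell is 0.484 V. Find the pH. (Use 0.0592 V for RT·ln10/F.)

E°_cell = 0.76 V and n = 2.
log Q = n(E° − E)/0.0592 = 2×(0.76 − 0.484)/0.0592 = 9.324.
With Q = [Zn²⁺]·P(H₂) / [H⁺]^2, solving for [H⁺] gives log[H⁺] = -4.619, so pH = 4.62.

pH = 4.62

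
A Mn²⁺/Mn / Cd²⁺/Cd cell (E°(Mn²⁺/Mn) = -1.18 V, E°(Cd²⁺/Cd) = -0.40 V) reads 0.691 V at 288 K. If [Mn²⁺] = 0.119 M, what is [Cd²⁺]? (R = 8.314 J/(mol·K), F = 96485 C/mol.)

From the Nernst equation, ln Q = nF(E° − E)/RT = 2×96485×(0.78 − 0.691)/(8.314×288) = 7.173, so Q = 1300.
With Q = [Mn²⁺]/[Cd²⁺] and the known concentrations, [Cd²⁺] in the denominator gives [Cd²⁺] = 9.1 × 10^-5 M.

9.1 × 10^-5 M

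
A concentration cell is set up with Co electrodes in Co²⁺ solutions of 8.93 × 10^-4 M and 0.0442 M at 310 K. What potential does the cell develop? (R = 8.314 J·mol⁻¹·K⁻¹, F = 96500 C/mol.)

0.052 V

Both half-cells are Co²⁺/Co, so E°_cell = 0. The concentrated side is the cathode; the cell reaction moves Co²⁺ from high to low concentration with n = 2.
Q = [Co²⁺]_dilute/[Co²⁺]_conc = 8.93 × 10^-4/0.0442 = 0.0202.
E = 0 − (RT/nF) ln Q = −((8.314×310)/(2×96500))(-3.902) = 0.0521 V.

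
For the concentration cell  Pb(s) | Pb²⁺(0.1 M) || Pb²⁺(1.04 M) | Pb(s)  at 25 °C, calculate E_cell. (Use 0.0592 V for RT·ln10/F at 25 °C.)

Both half-cells are Pb²⁺/Pb, so E°_cell = 0. The concentrated side is the cathode; the cell reaction moves Pb²⁺ from high to low concentration with n = 2.
Q = [Pb²⁺]_dilute/[Pb²⁺]_conc = 0.1/1.04 = 0.0962.
E = 0 − (0.0592/2) log Q = −(0.0592/2)(-1.017) = 0.0301 V.

0.030 V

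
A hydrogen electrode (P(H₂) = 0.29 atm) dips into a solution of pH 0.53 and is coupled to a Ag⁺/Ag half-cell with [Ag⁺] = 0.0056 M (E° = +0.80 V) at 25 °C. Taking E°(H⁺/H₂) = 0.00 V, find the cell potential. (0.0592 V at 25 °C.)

0.68 V

The Ag⁺/Ag couple is the cathode, so E°_cell = 0.80 V; n = 2.
[H⁺] = 10^(−0.53) = 0.30 M, and Q = [H⁺]^2 / ([Ag⁺]^2·P(H₂)) = 9580.
E = E° − (0.0592/2) log Q = 0.80 − (0.0592/2)(3.981) = 0.682 V.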